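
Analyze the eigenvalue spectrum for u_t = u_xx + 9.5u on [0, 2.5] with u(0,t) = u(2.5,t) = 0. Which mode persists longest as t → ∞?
Eigenvalues: λₙ = n²π²/2.5² - 9.5.
First three modes:
  n=1: λ₁ = π²/2.5² - 9.5 ≈ -7.921
  n=2: λ₂ = 4π²/2.5² - 9.5 ≈ -3.183
  n=3: λ₃ = 9π²/2.5² - 9.5 ≈ 4.712
Since π²/2.5² ≈ 1.579 < 9.5, λ₁ < 0.
The n=1 mode grows fastest (−λₙ is largest for n=1) → dominates.
Asymptotic: u ~ c₁ sin(πx/2.5) e^{7.921t} (exponential growth at rate −λ₁ ≈ 7.921).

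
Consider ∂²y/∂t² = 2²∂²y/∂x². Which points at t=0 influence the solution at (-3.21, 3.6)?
Domain of dependence: [-10.41, 3.99]. Signals travel at speed 2, so data within |x - -3.21| ≤ 2·3.6 = 7.2 can reach the point.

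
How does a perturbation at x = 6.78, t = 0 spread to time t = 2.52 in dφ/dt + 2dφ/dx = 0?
At x = 11.82. The characteristic carries data from (6.78, 0) to (11.82, 2.52).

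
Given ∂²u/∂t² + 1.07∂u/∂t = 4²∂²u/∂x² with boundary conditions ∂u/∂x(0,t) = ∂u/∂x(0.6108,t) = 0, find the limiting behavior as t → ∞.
u → constant (steady state). Damping (γ=1.07) dissipates the nonconstant modes; with Neumann BCs the spatial average obeys M''+γM'=0 and tends to a finite limit.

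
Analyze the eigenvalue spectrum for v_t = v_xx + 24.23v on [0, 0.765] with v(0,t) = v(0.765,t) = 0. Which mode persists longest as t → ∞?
Eigenvalues: λₙ = n²π²/0.765² - 24.23.
First three modes:
  n=1: λ₁ = π²/0.765² - 24.23 ≈ -7.365
  n=2: λ₂ = 4π²/0.765² - 24.23 ≈ 43.229
  n=3: λ₃ = 9π²/0.765² - 24.23 ≈ 127.552
Since π²/0.765² ≈ 16.865 < 24.23, λ₁ < 0.
The n=1 mode grows fastest (−λₙ is largest for n=1) → dominates.
Asymptotic: v ~ c₁ sin(πx/0.765) e^{7.365t} (exponential growth at rate −λ₁ ≈ 7.365).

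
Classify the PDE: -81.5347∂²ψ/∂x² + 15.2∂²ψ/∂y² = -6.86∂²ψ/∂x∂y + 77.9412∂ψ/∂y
Rewriting in standard form: -81.5347∂²ψ/∂x² + 6.86∂²ψ/∂x∂y + 15.2∂²ψ/∂y² - 77.9412∂ψ/∂y = 0. A = -81.5347, B = 6.86, C = 15.2. Discriminant B² - 4AC = 5004.36936. Since 5004.36936 > 0, hyperbolic.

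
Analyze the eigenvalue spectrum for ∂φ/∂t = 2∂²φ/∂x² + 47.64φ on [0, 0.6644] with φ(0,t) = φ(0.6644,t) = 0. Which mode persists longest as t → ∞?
Eigenvalues: λₙ = 2n²π²/0.6644² - 47.64.
First three modes:
  n=1: λ₁ = 2π²/0.6644² - 47.64 ≈ -2.923
  n=2: λ₂ = 8π²/0.6644² - 47.64 ≈ 131.227
  n=3: λ₃ = 18π²/0.6644² - 47.64 ≈ 354.811
Since 2π²/0.6644² ≈ 44.717 < 47.64, λ₁ < 0.
The n=1 mode grows fastest (−λₙ is largest for n=1) → dominates.
Asymptotic: φ ~ c₁ sin(πx/0.6644) e^{2.923t} (exponential growth at rate −λ₁ ≈ 2.923).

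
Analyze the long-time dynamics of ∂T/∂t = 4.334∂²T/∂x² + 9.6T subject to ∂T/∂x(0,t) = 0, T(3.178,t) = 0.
Long-time behavior: T grows unboundedly. Reaction dominates diffusion (r=9.6 > κπ²/(4L²)≈1.06); solution grows exponentially.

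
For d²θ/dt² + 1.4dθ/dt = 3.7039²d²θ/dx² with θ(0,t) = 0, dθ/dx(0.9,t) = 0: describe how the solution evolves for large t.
θ → 0. Damping (γ=1.4) dissipates energy; oscillations decay exponentially.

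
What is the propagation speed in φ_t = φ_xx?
Infinite. The heat equation is parabolic, not hyperbolic, so disturbances propagate instantly.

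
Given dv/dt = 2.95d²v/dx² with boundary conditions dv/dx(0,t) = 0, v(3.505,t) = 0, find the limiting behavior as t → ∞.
v → 0. Heat escapes through the Dirichlet boundary.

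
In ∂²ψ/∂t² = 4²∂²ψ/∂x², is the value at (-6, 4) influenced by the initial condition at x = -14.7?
Yes. The domain of dependence is [-22, 10], and -14.7 ∈ [-22, 10].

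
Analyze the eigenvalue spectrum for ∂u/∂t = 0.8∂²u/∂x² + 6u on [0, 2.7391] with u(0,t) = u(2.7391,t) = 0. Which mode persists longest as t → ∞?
Eigenvalues: λₙ = 0.8n²π²/2.7391² - 6.
First three modes:
  n=1: λ₁ = 0.8π²/2.7391² - 6 ≈ -4.948
  n=2: λ₂ = 3.2π²/2.7391² - 6 ≈ -1.79
  n=3: λ₃ = 7.2π²/2.7391² - 6 ≈ 3.471
Since 0.8π²/2.7391² ≈ 1.052 < 6, λ₁ < 0.
The n=1 mode grows fastest (−λₙ is largest for n=1) → dominates.
Asymptotic: u ~ c₁ sin(πx/2.7391) e^{4.948t} (exponential growth at rate −λ₁ ≈ 4.948).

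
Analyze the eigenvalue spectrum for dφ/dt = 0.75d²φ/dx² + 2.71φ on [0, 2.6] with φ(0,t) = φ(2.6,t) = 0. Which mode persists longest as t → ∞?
Eigenvalues: λₙ = 0.75n²π²/2.6² - 2.71.
First three modes:
  n=1: λ₁ = 0.75π²/2.6² - 2.71 ≈ -1.615
  n=2: λ₂ = 3π²/2.6² - 2.71 ≈ 1.67
  n=3: λ₃ = 6.75π²/2.6² - 2.71 ≈ 7.145
Since 0.75π²/2.6² ≈ 1.095 < 2.71, λ₁ < 0.
The n=1 mode grows fastest (−λₙ is largest for n=1) → dominates.
Asymptotic: φ ~ c₁ sin(πx/2.6) e^{1.615t} (exponential growth at rate −λ₁ ≈ 1.615).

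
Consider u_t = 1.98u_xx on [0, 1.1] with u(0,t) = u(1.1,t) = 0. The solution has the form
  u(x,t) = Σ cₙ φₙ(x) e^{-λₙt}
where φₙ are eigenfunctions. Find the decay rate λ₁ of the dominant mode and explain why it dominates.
Eigenvalues: λₙ = 1.98n²π²/1.1².
First three modes:
  n=1: λ₁ = 1.98π²/1.1² ≈ 16.15
  n=2: λ₂ = 7.92π²/1.1² ≈ 64.601 (4× faster decay)
  n=3: λ₃ = 17.82π²/1.1² ≈ 145.352 (9× faster decay)
As t → ∞, higher modes decay exponentially faster. The n=1 mode dominates: u ~ c₁ sin(πx/1.1) e^{-λ₁t}.
Decay rate: λ₁ = 1.98π²/1.1² ≈ 16.15.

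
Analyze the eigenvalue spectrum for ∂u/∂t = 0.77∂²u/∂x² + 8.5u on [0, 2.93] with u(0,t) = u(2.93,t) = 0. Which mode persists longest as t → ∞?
Eigenvalues: λₙ = 0.77n²π²/2.93² - 8.5.
First three modes:
  n=1: λ₁ = 0.77π²/2.93² - 8.5 ≈ -7.615
  n=2: λ₂ = 3.08π²/2.93² - 8.5 ≈ -4.959
  n=3: λ₃ = 6.93π²/2.93² - 8.5 ≈ -0.533
Since 0.77π²/2.93² ≈ 0.885 < 8.5, λ₁ < 0.
The n=1 mode grows fastest (−λₙ is largest for n=1) → dominates.
Asymptotic: u ~ c₁ sin(πx/2.93) e^{7.615t} (exponential growth at rate −λ₁ ≈ 7.615).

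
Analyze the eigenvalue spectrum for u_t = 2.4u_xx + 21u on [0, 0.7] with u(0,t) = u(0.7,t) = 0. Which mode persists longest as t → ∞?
Eigenvalues: λₙ = 2.4n²π²/0.7² - 21.
First three modes:
  n=1: λ₁ = 2.4π²/0.7² - 21 ≈ 27.341
  n=2: λ₂ = 9.6π²/0.7² - 21 ≈ 172.364
  n=3: λ₃ = 21.6π²/0.7² - 21 ≈ 414.068
Since 2.4π²/0.7² ≈ 48.341 > 21, all λₙ > 0.
The n=1 mode decays slowest → dominates as t → ∞.
Asymptotic: u ~ c₁ sin(πx/0.7) e^{-λ₁t} with decay rate λ₁ ≈ 27.341.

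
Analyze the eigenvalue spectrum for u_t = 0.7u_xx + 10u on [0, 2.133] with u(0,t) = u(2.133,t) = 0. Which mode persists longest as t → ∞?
Eigenvalues: λₙ = 0.7n²π²/2.133² - 10.
First three modes:
  n=1: λ₁ = 0.7π²/2.133² - 10 ≈ -8.481
  n=2: λ₂ = 2.8π²/2.133² - 10 ≈ -3.926
  n=3: λ₃ = 6.3π²/2.133² - 10 ≈ 3.667
Since 0.7π²/2.133² ≈ 1.519 < 10, λ₁ < 0.
The n=1 mode grows fastest (−λₙ is largest for n=1) → dominates.
Asymptotic: u ~ c₁ sin(πx/2.133) e^{8.481t} (exponential growth at rate −λ₁ ≈ 8.481).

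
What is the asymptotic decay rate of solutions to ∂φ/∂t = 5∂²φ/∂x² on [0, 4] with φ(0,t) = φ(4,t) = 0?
Eigenvalues: λₙ = 5n²π²/4².
First three modes:
  n=1: λ₁ = 5π²/4² ≈ 3.084
  n=2: λ₂ = 20π²/4² ≈ 12.337 (4× faster decay)
  n=3: λ₃ = 45π²/4² ≈ 27.758 (9× faster decay)
As t → ∞, higher modes decay exponentially faster. The n=1 mode dominates: φ ~ c₁ sin(πx/4) e^{-λ₁t}.
Decay rate: λ₁ = 5π²/4² ≈ 3.084.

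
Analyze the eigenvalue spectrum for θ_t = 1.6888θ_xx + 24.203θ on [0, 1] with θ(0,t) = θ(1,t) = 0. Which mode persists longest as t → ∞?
Eigenvalues: λₙ = 1.6888n²π²/1² - 24.203.
First three modes:
  n=1: λ₁ = 1.6888π² - 24.203 ≈ -7.535
  n=2: λ₂ = 6.7552π² - 24.203 ≈ 42.468
  n=3: λ₃ = 15.1992π² - 24.203 ≈ 125.807
Since 1.6888π² ≈ 16.668 < 24.203, λ₁ < 0.
The n=1 mode grows fastest (−λₙ is largest for n=1) → dominates.
Asymptotic: θ ~ c₁ sin(πx/1) e^{7.535t} (exponential growth at rate −λ₁ ≈ 7.535).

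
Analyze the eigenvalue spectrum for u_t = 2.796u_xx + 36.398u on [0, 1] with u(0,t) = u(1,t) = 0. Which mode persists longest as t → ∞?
Eigenvalues: λₙ = 2.796n²π²/1² - 36.398.
First three modes:
  n=1: λ₁ = 2.796π² - 36.398 ≈ -8.803
  n=2: λ₂ = 11.184π² - 36.398 ≈ 73.984
  n=3: λ₃ = 25.164π² - 36.398 ≈ 211.961
Since 2.796π² ≈ 27.595 < 36.398, λ₁ < 0.
The n=1 mode grows fastest (−λₙ is largest for n=1) → dominates.
Asymptotic: u ~ c₁ sin(πx/1) e^{8.803t} (exponential growth at rate −λ₁ ≈ 8.803).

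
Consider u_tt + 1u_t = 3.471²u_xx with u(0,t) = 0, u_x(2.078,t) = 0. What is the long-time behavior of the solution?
As t → ∞, u → 0. Damping (γ=1) dissipates energy; oscillations decay exponentially.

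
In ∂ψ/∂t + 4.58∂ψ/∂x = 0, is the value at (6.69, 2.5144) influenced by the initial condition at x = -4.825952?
Yes. The characteristic through (6.69, 2.5144) passes through x = -4.825952.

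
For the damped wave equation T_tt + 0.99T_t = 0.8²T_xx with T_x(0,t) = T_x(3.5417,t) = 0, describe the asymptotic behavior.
T → constant (steady state). Damping (γ=0.99) dissipates the nonconstant modes; with Neumann BCs the spatial average obeys M''+γM'=0 and tends to a finite limit.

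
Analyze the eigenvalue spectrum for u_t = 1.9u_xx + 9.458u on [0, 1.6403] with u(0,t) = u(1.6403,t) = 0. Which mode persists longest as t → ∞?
Eigenvalues: λₙ = 1.9n²π²/1.6403² - 9.458.
First three modes:
  n=1: λ₁ = 1.9π²/1.6403² - 9.458 ≈ -2.488
  n=2: λ₂ = 7.6π²/1.6403² - 9.458 ≈ 18.42
  n=3: λ₃ = 17.1π²/1.6403² - 9.458 ≈ 53.268
Since 1.9π²/1.6403² ≈ 6.97 < 9.458, λ₁ < 0.
The n=1 mode grows fastest (−λₙ is largest for n=1) → dominates.
Asymptotic: u ~ c₁ sin(πx/1.6403) e^{2.488t} (exponential growth at rate −λ₁ ≈ 2.488).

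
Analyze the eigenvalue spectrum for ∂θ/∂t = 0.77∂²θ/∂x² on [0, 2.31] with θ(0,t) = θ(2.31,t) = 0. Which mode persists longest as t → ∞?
Eigenvalues: λₙ = 0.77n²π²/2.31².
First three modes:
  n=1: λ₁ = 0.77π²/2.31² ≈ 1.424
  n=2: λ₂ = 3.08π²/2.31² ≈ 5.697 (4× faster decay)
  n=3: λ₃ = 6.93π²/2.31² ≈ 12.818 (9× faster decay)
As t → ∞, higher modes decay exponentially faster. The n=1 mode dominates: θ ~ c₁ sin(πx/2.31) e^{-λ₁t}.
Decay rate: λ₁ = 0.77π²/2.31² ≈ 1.424.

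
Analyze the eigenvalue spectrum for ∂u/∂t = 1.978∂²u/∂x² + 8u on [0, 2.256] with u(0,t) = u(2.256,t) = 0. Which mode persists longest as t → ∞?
Eigenvalues: λₙ = 1.978n²π²/2.256² - 8.
First three modes:
  n=1: λ₁ = 1.978π²/2.256² - 8 ≈ -4.164
  n=2: λ₂ = 7.912π²/2.256² - 8 ≈ 7.343
  n=3: λ₃ = 17.802π²/2.256² - 8 ≈ 26.522
Since 1.978π²/2.256² ≈ 3.836 < 8, λ₁ < 0.
The n=1 mode grows fastest (−λₙ is largest for n=1) → dominates.
Asymptotic: u ~ c₁ sin(πx/2.256) e^{4.164t} (exponential growth at rate −λ₁ ≈ 4.164).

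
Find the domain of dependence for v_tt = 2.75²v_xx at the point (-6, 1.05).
Domain of dependence: [-8.8875, -3.1125]. Signals travel at speed 2.75, so data within |x - -6| ≤ 2.75·1.05 = 2.8875 can reach the point.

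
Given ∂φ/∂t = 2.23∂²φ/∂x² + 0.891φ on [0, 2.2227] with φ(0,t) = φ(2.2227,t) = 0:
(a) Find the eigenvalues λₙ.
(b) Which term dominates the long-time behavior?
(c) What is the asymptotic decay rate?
Eigenvalues: λₙ = 2.23n²π²/2.2227² - 0.891.
First three modes:
  n=1: λ₁ = 2.23π²/2.2227² - 0.891 ≈ 3.564
  n=2: λ₂ = 8.92π²/2.2227² - 0.891 ≈ 16.929
  n=3: λ₃ = 20.07π²/2.2227² - 0.891 ≈ 39.204
Since 2.23π²/2.2227² ≈ 4.455 > 0.891, all λₙ > 0.
The n=1 mode decays slowest → dominates as t → ∞.
Asymptotic: φ ~ c₁ sin(πx/2.2227) e^{-λ₁t} with decay rate λ₁ ≈ 3.564.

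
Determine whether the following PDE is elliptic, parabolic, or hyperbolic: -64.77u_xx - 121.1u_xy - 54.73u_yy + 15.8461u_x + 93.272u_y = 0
Coefficients: A = -64.77, B = -121.1, C = -54.73. B² - 4AC = 485.7616, which is positive, so the equation is hyperbolic.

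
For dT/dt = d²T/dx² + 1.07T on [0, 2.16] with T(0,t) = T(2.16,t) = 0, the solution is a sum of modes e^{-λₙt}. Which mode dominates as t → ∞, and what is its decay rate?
Eigenvalues: λₙ = n²π²/2.16² - 1.07.
First three modes:
  n=1: λ₁ = π²/2.16² - 1.07 ≈ 1.045
  n=2: λ₂ = 4π²/2.16² - 1.07 ≈ 7.392
  n=3: λ₃ = 9π²/2.16² - 1.07 ≈ 17.969
Since π²/2.16² ≈ 2.115 > 1.07, all λₙ > 0.
The n=1 mode decays slowest → dominates as t → ∞.
Asymptotic: T ~ c₁ sin(πx/2.16) e^{-λ₁t} with decay rate λ₁ ≈ 1.045.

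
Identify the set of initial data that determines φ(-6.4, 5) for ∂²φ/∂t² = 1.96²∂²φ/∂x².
Domain of dependence: [-16.2, 3.4]. Signals travel at speed 1.96, so data within |x - -6.4| ≤ 1.96·5 = 9.8 can reach the point.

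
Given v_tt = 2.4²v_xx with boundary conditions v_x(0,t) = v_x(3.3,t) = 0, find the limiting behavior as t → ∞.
v oscillates about a mean that drifts linearly in t (generically unbounded; no decay). There is no damping, so the nonconstant modes persist as standing waves (energy conserved, no decay). But with Neumann conditions at both ends the constant mode has eigenvalue 0: the spatial mean M(t) of v satisfies M'' = 0, so M(t) = M(0) + M'(0)·t. Unless the initial velocity has zero mean (∫v_t(x,0)dx = 0), the solution grows linearly in t (unbounded, though not exponentially); if it does have zero mean, the solution stays bounded and simply oscillates.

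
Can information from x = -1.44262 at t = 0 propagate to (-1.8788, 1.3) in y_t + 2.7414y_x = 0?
No. Only data at x = -5.44262 affects (-1.8788, 1.3). Advection has one-way propagation along characteristics.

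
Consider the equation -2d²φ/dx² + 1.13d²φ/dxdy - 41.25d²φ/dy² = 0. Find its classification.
Elliptic. (A = -2, B = 1.13, C = -41.25 gives B² - 4AC = -328.7231.)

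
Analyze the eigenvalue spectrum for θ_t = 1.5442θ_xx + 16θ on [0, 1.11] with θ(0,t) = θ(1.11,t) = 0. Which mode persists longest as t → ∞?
Eigenvalues: λₙ = 1.5442n²π²/1.11² - 16.
First three modes:
  n=1: λ₁ = 1.5442π²/1.11² - 16 ≈ -3.63
  n=2: λ₂ = 6.1768π²/1.11² - 16 ≈ 33.479
  n=3: λ₃ = 13.8978π²/1.11² - 16 ≈ 95.327
Since 1.5442π²/1.11² ≈ 12.37 < 16, λ₁ < 0.
The n=1 mode grows fastest (−λₙ is largest for n=1) → dominates.
Asymptotic: θ ~ c₁ sin(πx/1.11) e^{3.63t} (exponential growth at rate −λ₁ ≈ 3.63).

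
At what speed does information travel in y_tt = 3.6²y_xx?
Speed = 3.6. Information travels along characteristics x = x₀ ± 3.6t.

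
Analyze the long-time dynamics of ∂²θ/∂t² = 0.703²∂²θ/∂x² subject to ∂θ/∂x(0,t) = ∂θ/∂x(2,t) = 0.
Long-time behavior: θ oscillates about a mean that drifts linearly in t (generically unbounded; no decay). There is no damping, so the nonconstant modes persist as standing waves (energy conserved, no decay). But with Neumann conditions at both ends the constant mode has eigenvalue 0: the spatial mean M(t) of θ satisfies M'' = 0, so M(t) = M(0) + M'(0)·t. Unless the initial velocity has zero mean (∫θ_t(x,0)dx = 0), the solution grows linearly in t (unbounded, though not exponentially); if it does have zero mean, the solution stays bounded and simply oscillates.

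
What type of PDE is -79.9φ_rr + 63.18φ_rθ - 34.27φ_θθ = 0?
With A = -79.9, B = 63.18, C = -34.27, the discriminant is -6960.9796. This is an elliptic PDE.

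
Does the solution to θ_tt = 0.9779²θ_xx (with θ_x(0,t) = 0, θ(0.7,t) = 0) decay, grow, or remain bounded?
θ oscillates (no decay). Energy is conserved; the solution oscillates indefinitely as standing waves.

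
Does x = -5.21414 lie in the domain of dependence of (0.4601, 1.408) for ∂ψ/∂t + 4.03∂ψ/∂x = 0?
Yes. The characteristic through (0.4601, 1.408) passes through x = -5.21414.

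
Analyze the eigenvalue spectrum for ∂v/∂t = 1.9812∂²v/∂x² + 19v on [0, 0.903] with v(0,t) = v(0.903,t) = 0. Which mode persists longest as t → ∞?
Eigenvalues: λₙ = 1.9812n²π²/0.903² - 19.
First three modes:
  n=1: λ₁ = 1.9812π²/0.903² - 19 ≈ 4.98
  n=2: λ₂ = 7.9248π²/0.903² - 19 ≈ 76.921
  n=3: λ₃ = 17.8308π²/0.903² - 19 ≈ 196.822
Since 1.9812π²/0.903² ≈ 23.98 > 19, all λₙ > 0.
The n=1 mode decays slowest → dominates as t → ∞.
Asymptotic: v ~ c₁ sin(πx/0.903) e^{-λ₁t} with decay rate λ₁ ≈ 4.98.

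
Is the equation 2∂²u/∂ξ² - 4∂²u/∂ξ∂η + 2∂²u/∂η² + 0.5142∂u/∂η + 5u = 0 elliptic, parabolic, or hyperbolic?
Computing B² - 4AC with A = 2, B = -4, C = 2: discriminant = 0 (zero). Answer: parabolic.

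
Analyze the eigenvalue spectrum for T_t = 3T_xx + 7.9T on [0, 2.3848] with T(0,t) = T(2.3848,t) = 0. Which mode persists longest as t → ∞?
Eigenvalues: λₙ = 3n²π²/2.3848² - 7.9.
First three modes:
  n=1: λ₁ = 3π²/2.3848² - 7.9 ≈ -2.694
  n=2: λ₂ = 12π²/2.3848² - 7.9 ≈ 12.925
  n=3: λ₃ = 27π²/2.3848² - 7.9 ≈ 38.955
Since 3π²/2.3848² ≈ 5.206 < 7.9, λ₁ < 0.
The n=1 mode grows fastest (−λₙ is largest for n=1) → dominates.
Asymptotic: T ~ c₁ sin(πx/2.3848) e^{2.694t} (exponential growth at rate −λ₁ ≈ 2.694).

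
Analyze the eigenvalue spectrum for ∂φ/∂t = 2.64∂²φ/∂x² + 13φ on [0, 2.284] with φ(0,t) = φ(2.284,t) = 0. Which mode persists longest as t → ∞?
Eigenvalues: λₙ = 2.64n²π²/2.284² - 13.
First three modes:
  n=1: λ₁ = 2.64π²/2.284² - 13 ≈ -8.005
  n=2: λ₂ = 10.56π²/2.284² - 13 ≈ 6.979
  n=3: λ₃ = 23.76π²/2.284² - 13 ≈ 31.953
Since 2.64π²/2.284² ≈ 4.995 < 13, λ₁ < 0.
The n=1 mode grows fastest (−λₙ is largest for n=1) → dominates.
Asymptotic: φ ~ c₁ sin(πx/2.284) e^{8.005t} (exponential growth at rate −λ₁ ≈ 8.005).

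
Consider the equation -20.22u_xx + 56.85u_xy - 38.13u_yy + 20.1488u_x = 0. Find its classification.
Hyperbolic. (A = -20.22, B = 56.85, C = -38.13 gives B² - 4AC = 147.9681.)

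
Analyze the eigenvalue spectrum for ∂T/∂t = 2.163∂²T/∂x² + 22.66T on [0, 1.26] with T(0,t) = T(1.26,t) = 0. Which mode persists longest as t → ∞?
Eigenvalues: λₙ = 2.163n²π²/1.26² - 22.66.
First three modes:
  n=1: λ₁ = 2.163π²/1.26² - 22.66 ≈ -9.213
  n=2: λ₂ = 8.652π²/1.26² - 22.66 ≈ 31.127
  n=3: λ₃ = 19.467π²/1.26² - 22.66 ≈ 98.36
Since 2.163π²/1.26² ≈ 13.447 < 22.66, λ₁ < 0.
The n=1 mode grows fastest (−λₙ is largest for n=1) → dominates.
Asymptotic: T ~ c₁ sin(πx/1.26) e^{9.213t} (exponential growth at rate −λ₁ ≈ 9.213).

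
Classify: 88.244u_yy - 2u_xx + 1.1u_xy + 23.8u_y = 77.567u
Rewriting in standard form: -2u_xx + 1.1u_xy + 88.244u_yy + 23.8u_y - 77.567u = 0. Hyperbolic (discriminant = 707.162).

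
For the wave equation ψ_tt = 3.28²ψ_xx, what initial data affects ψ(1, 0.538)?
Domain of dependence: [-0.76464, 2.76464]. Signals travel at speed 3.28, so data within |x - 1| ≤ 3.28·0.538 = 1.76464 can reach the point.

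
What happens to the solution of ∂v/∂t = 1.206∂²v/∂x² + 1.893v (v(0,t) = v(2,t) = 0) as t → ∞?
v → 0. Diffusion dominates reaction (r=1.893 < κπ²/L²≈2.98); solution decays.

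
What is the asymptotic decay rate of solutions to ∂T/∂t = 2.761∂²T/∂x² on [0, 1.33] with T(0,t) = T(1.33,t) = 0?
Eigenvalues: λₙ = 2.761n²π²/1.33².
First three modes:
  n=1: λ₁ = 2.761π²/1.33² ≈ 15.405
  n=2: λ₂ = 11.044π²/1.33² ≈ 61.62 (4× faster decay)
  n=3: λ₃ = 24.849π²/1.33² ≈ 138.645 (9× faster decay)
As t → ∞, higher modes decay exponentially faster. The n=1 mode dominates: T ~ c₁ sin(πx/1.33) e^{-λ₁t}.
Decay rate: λ₁ = 2.761π²/1.33² ≈ 15.405.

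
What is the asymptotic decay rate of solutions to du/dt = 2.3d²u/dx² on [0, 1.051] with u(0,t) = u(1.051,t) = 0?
Eigenvalues: λₙ = 2.3n²π²/1.051².
First three modes:
  n=1: λ₁ = 2.3π²/1.051² ≈ 20.55
  n=2: λ₂ = 9.2π²/1.051² ≈ 82.202 (4× faster decay)
  n=3: λ₃ = 20.7π²/1.051² ≈ 184.954 (9× faster decay)
As t → ∞, higher modes decay exponentially faster. The n=1 mode dominates: u ~ c₁ sin(πx/1.051) e^{-λ₁t}.
Decay rate: λ₁ = 2.3π²/1.051² ≈ 20.55.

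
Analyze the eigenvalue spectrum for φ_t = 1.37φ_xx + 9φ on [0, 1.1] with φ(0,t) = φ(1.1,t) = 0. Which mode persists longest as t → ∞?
Eigenvalues: λₙ = 1.37n²π²/1.1² - 9.
First three modes:
  n=1: λ₁ = 1.37π²/1.1² - 9 ≈ 2.175
  n=2: λ₂ = 5.48π²/1.1² - 9 ≈ 35.699
  n=3: λ₃ = 12.33π²/1.1² - 9 ≈ 91.572
Since 1.37π²/1.1² ≈ 11.175 > 9, all λₙ > 0.
The n=1 mode decays slowest → dominates as t → ∞.
Asymptotic: φ ~ c₁ sin(πx/1.1) e^{-λ₁t} with decay rate λ₁ ≈ 2.175.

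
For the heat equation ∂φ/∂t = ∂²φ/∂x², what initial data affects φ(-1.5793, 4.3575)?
The entire real line. The heat equation has infinite propagation speed: any initial disturbance instantly affects all points (though exponentially small far away).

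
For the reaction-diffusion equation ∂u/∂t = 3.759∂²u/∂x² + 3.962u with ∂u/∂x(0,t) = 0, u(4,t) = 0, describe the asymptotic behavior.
u grows unboundedly. Reaction dominates diffusion (r=3.962 > κπ²/(4L²)≈0.58); solution grows exponentially.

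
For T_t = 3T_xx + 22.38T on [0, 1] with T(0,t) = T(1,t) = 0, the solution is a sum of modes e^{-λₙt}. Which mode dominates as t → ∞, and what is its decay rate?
Eigenvalues: λₙ = 3n²π²/1² - 22.38.
First three modes:
  n=1: λ₁ = 3π² - 22.38 ≈ 7.229
  n=2: λ₂ = 12π² - 22.38 ≈ 96.055
  n=3: λ₃ = 27π² - 22.38 ≈ 244.099
Since 3π² ≈ 29.609 > 22.38, all λₙ > 0.
The n=1 mode decays slowest → dominates as t → ∞.
Asymptotic: T ~ c₁ sin(πx/1) e^{-λ₁t} with decay rate λ₁ ≈ 7.229.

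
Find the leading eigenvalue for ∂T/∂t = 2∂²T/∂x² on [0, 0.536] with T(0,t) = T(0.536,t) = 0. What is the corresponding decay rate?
Eigenvalues: λₙ = 2n²π²/0.536².
First three modes:
  n=1: λ₁ = 2π²/0.536² ≈ 68.707
  n=2: λ₂ = 8π²/0.536² ≈ 274.827 (4× faster decay)
  n=3: λ₃ = 18π²/0.536² ≈ 618.362 (9× faster decay)
As t → ∞, higher modes decay exponentially faster. The n=1 mode dominates: T ~ c₁ sin(πx/0.536) e^{-λ₁t}.
Decay rate: λ₁ = 2π²/0.536² ≈ 68.707.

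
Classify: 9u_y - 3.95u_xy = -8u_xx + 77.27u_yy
Rewriting in standard form: 8u_xx - 3.95u_xy - 77.27u_yy + 9u_y = 0. Hyperbolic (discriminant = 2488.2425).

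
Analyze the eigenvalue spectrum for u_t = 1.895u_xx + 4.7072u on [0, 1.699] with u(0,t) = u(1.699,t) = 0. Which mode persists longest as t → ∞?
Eigenvalues: λₙ = 1.895n²π²/1.699² - 4.7072.
First three modes:
  n=1: λ₁ = 1.895π²/1.699² - 4.7072 ≈ 1.772
  n=2: λ₂ = 7.58π²/1.699² - 4.7072 ≈ 21.21
  n=3: λ₃ = 17.055π²/1.699² - 4.7072 ≈ 53.606
Since 1.895π²/1.699² ≈ 6.479 > 4.7072, all λₙ > 0.
The n=1 mode decays slowest → dominates as t → ∞.
Asymptotic: u ~ c₁ sin(πx/1.699) e^{-λ₁t} with decay rate λ₁ ≈ 1.772.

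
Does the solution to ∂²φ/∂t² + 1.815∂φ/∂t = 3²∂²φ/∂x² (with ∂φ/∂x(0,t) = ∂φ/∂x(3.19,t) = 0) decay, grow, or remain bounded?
φ → constant (steady state). Damping (γ=1.815) dissipates the nonconstant modes; with Neumann BCs the spatial average obeys M''+γM'=0 and tends to a finite limit.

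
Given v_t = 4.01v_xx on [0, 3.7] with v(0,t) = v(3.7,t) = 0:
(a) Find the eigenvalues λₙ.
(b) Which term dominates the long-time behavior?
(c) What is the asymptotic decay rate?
Eigenvalues: λₙ = 4.01n²π²/3.7².
First three modes:
  n=1: λ₁ = 4.01π²/3.7² ≈ 2.891
  n=2: λ₂ = 16.04π²/3.7² ≈ 11.564 (4× faster decay)
  n=3: λ₃ = 36.09π²/3.7² ≈ 26.019 (9× faster decay)
As t → ∞, higher modes decay exponentially faster. The n=1 mode dominates: v ~ c₁ sin(πx/3.7) e^{-λ₁t}.
Decay rate: λ₁ = 4.01π²/3.7² ≈ 2.891.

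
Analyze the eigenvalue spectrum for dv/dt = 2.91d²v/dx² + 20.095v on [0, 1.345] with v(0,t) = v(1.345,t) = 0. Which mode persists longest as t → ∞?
Eigenvalues: λₙ = 2.91n²π²/1.345² - 20.095.
First three modes:
  n=1: λ₁ = 2.91π²/1.345² - 20.095 ≈ -4.219
  n=2: λ₂ = 11.64π²/1.345² - 20.095 ≈ 43.41
  n=3: λ₃ = 26.19π²/1.345² - 20.095 ≈ 122.791
Since 2.91π²/1.345² ≈ 15.876 < 20.095, λ₁ < 0.
The n=1 mode grows fastest (−λₙ is largest for n=1) → dominates.
Asymptotic: v ~ c₁ sin(πx/1.345) e^{4.219t} (exponential growth at rate −λ₁ ≈ 4.219).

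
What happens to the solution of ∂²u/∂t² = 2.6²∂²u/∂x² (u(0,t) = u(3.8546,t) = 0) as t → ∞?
u oscillates (no decay). Energy is conserved; the solution oscillates indefinitely as standing waves.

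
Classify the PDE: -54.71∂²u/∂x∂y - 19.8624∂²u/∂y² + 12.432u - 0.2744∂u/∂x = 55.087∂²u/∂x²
Rewriting in standard form: -55.087∂²u/∂x² - 54.71∂²u/∂x∂y - 19.8624∂²u/∂y² - 0.2744∂u/∂x + 12.432u = 0. A = -55.087, B = -54.71, C = -19.8624. Discriminant B² - 4AC = -1383.4560152. Since -1383.4560152 < 0, elliptic.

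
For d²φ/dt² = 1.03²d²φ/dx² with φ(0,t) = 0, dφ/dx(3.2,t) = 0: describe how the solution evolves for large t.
φ oscillates (no decay). Energy is conserved; the solution oscillates indefinitely as standing waves.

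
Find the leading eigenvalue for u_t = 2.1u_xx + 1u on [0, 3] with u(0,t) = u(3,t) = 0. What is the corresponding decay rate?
Eigenvalues: λₙ = 2.1n²π²/3² - 1.
First three modes:
  n=1: λ₁ = 2.1π²/3² - 1 ≈ 1.303
  n=2: λ₂ = 8.4π²/3² - 1 ≈ 8.212
  n=3: λ₃ = 18.9π²/3² - 1 ≈ 19.726
Since 2.1π²/3² ≈ 2.303 > 1, all λₙ > 0.
The n=1 mode decays slowest → dominates as t → ∞.
Asymptotic: u ~ c₁ sin(πx/3) e^{-λ₁t} with decay rate λ₁ ≈ 1.303.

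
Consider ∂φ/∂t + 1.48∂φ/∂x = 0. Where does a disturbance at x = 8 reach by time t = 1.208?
At x = 9.78784. The characteristic carries data from (8, 0) to (9.78784, 1.208).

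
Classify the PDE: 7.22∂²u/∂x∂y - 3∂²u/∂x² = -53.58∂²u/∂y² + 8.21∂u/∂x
Rewriting in standard form: -3∂²u/∂x² + 7.22∂²u/∂x∂y + 53.58∂²u/∂y² - 8.21∂u/∂x = 0. A = -3, B = 7.22, C = 53.58. Discriminant B² - 4AC = 695.0884. Since 695.0884 > 0, hyperbolic.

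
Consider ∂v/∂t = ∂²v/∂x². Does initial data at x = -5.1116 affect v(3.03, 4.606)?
Yes, for any finite x. The heat equation has infinite propagation speed, so all initial data affects all points at any t > 0.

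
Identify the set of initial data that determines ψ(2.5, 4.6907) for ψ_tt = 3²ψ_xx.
Domain of dependence: [-11.5721, 16.5721]. Signals travel at speed 3, so data within |x - 2.5| ≤ 3·4.6907 = 14.0721 can reach the point.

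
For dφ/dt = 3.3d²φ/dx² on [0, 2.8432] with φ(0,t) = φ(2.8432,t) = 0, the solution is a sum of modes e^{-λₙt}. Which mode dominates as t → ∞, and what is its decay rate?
Eigenvalues: λₙ = 3.3n²π²/2.8432².
First three modes:
  n=1: λ₁ = 3.3π²/2.8432² ≈ 4.029
  n=2: λ₂ = 13.2π²/2.8432² ≈ 16.116 (4× faster decay)
  n=3: λ₃ = 29.7π²/2.8432² ≈ 36.261 (9× faster decay)
As t → ∞, higher modes decay exponentially faster. The n=1 mode dominates: φ ~ c₁ sin(πx/2.8432) e^{-λ₁t}.
Decay rate: λ₁ = 3.3π²/2.8432² ≈ 4.029.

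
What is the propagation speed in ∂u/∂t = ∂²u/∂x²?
Infinite. The heat equation is parabolic, not hyperbolic, so disturbances propagate instantly.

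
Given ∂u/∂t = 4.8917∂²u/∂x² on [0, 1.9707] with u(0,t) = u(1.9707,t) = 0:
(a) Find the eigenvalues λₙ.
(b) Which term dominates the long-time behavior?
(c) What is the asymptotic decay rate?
Eigenvalues: λₙ = 4.8917n²π²/1.9707².
First three modes:
  n=1: λ₁ = 4.8917π²/1.9707² ≈ 12.431
  n=2: λ₂ = 19.5668π²/1.9707² ≈ 49.725 (4× faster decay)
  n=3: λ₃ = 44.0253π²/1.9707² ≈ 111.882 (9× faster decay)
As t → ∞, higher modes decay exponentially faster. The n=1 mode dominates: u ~ c₁ sin(πx/1.9707) e^{-λ₁t}.
Decay rate: λ₁ = 4.8917π²/1.9707² ≈ 12.431.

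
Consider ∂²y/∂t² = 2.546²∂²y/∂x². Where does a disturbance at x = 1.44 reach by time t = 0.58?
Domain of influence: [-0.03668, 2.91668]. Data at x = 1.44 spreads outward at speed 2.546.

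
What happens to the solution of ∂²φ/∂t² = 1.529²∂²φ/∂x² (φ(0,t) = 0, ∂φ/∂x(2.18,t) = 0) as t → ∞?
φ oscillates (no decay). Energy is conserved; the solution oscillates indefinitely as standing waves.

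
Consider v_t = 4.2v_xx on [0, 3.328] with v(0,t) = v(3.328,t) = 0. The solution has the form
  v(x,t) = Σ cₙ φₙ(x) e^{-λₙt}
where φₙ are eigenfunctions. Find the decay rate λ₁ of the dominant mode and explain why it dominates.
Eigenvalues: λₙ = 4.2n²π²/3.328².
First three modes:
  n=1: λ₁ = 4.2π²/3.328² ≈ 3.743
  n=2: λ₂ = 16.8π²/3.328² ≈ 14.971 (4× faster decay)
  n=3: λ₃ = 37.8π²/3.328² ≈ 33.684 (9× faster decay)
As t → ∞, higher modes decay exponentially faster. The n=1 mode dominates: v ~ c₁ sin(πx/3.328) e^{-λ₁t}.
Decay rate: λ₁ = 4.2π²/3.328² ≈ 3.743.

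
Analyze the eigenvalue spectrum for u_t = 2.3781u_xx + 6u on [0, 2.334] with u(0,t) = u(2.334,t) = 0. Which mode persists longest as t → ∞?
Eigenvalues: λₙ = 2.3781n²π²/2.334² - 6.
First three modes:
  n=1: λ₁ = 2.3781π²/2.334² - 6 ≈ -1.691
  n=2: λ₂ = 9.5124π²/2.334² - 6 ≈ 11.234
  n=3: λ₃ = 21.4029π²/2.334² - 6 ≈ 32.777
Since 2.3781π²/2.334² ≈ 4.309 < 6, λ₁ < 0.
The n=1 mode grows fastest (−λₙ is largest for n=1) → dominates.
Asymptotic: u ~ c₁ sin(πx/2.334) e^{1.691t} (exponential growth at rate −λ₁ ≈ 1.691).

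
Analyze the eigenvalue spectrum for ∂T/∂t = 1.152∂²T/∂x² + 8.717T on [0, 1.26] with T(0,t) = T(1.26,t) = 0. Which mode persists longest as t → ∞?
Eigenvalues: λₙ = 1.152n²π²/1.26² - 8.717.
First three modes:
  n=1: λ₁ = 1.152π²/1.26² - 8.717 ≈ -1.555
  n=2: λ₂ = 4.608π²/1.26² - 8.717 ≈ 19.929
  n=3: λ₃ = 10.368π²/1.26² - 8.717 ≈ 55.738
Since 1.152π²/1.26² ≈ 7.162 < 8.717, λ₁ < 0.
The n=1 mode grows fastest (−λₙ is largest for n=1) → dominates.
Asymptotic: T ~ c₁ sin(πx/1.26) e^{1.555t} (exponential growth at rate −λ₁ ≈ 1.555).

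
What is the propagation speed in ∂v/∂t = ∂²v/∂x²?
Infinite. The heat equation is parabolic, not hyperbolic, so disturbances propagate instantly.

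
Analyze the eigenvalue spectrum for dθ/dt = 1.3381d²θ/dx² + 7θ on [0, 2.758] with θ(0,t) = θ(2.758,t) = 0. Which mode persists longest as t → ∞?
Eigenvalues: λₙ = 1.3381n²π²/2.758² - 7.
First three modes:
  n=1: λ₁ = 1.3381π²/2.758² - 7 ≈ -5.264
  n=2: λ₂ = 5.3524π²/2.758² - 7 ≈ -0.055
  n=3: λ₃ = 12.0429π²/2.758² - 7 ≈ 8.626
Since 1.3381π²/2.758² ≈ 1.736 < 7, λ₁ < 0.
The n=1 mode grows fastest (−λₙ is largest for n=1) → dominates.
Asymptotic: θ ~ c₁ sin(πx/2.758) e^{5.264t} (exponential growth at rate −λ₁ ≈ 5.264).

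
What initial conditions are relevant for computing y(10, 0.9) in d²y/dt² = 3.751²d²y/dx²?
Domain of dependence: [6.6241, 13.3759]. Signals travel at speed 3.751, so data within |x - 10| ≤ 3.751·0.9 = 3.3759 can reach the point.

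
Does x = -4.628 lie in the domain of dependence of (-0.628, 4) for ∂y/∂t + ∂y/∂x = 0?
Yes. The characteristic through (-0.628, 4) passes through x = -4.628.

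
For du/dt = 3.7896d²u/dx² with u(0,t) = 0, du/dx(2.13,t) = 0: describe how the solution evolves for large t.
u → 0. Heat escapes through the Dirichlet boundary.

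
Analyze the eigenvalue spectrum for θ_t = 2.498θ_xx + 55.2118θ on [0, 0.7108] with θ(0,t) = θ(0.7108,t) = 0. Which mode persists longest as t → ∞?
Eigenvalues: λₙ = 2.498n²π²/0.7108² - 55.2118.
First three modes:
  n=1: λ₁ = 2.498π²/0.7108² - 55.2118 ≈ -6.414
  n=2: λ₂ = 9.992π²/0.7108² - 55.2118 ≈ 139.978
  n=3: λ₃ = 22.482π²/0.7108² - 55.2118 ≈ 383.965
Since 2.498π²/0.7108² ≈ 48.797 < 55.2118, λ₁ < 0.
The n=1 mode grows fastest (−λₙ is largest for n=1) → dominates.
Asymptotic: θ ~ c₁ sin(πx/0.7108) e^{6.414t} (exponential growth at rate −λ₁ ≈ 6.414).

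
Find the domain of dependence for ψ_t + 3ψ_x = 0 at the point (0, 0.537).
A single point: x = -1.611. The characteristic through (0, 0.537) is x - 3t = const, so x = 0 - 3·0.537 = -1.611.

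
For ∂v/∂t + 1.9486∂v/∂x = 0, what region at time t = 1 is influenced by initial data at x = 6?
At x = 7.9486. The characteristic carries data from (6, 0) to (7.9486, 1).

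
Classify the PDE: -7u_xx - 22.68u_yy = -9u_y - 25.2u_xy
Rewriting in standard form: -7u_xx + 25.2u_xy - 22.68u_yy + 9u_y = 0. A = -7, B = 25.2, C = -22.68. Discriminant B² - 4AC = 0. Since 0 = 0, parabolic.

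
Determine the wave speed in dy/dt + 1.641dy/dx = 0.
Speed = 1.641. Information travels along x - 1.641t = const (rightward).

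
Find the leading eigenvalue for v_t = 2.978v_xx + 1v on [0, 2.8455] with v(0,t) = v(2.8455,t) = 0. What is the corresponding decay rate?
Eigenvalues: λₙ = 2.978n²π²/2.8455² - 1.
First three modes:
  n=1: λ₁ = 2.978π²/2.8455² - 1 ≈ 2.63
  n=2: λ₂ = 11.912π²/2.8455² - 1 ≈ 13.52
  n=3: λ₃ = 26.802π²/2.8455² - 1 ≈ 31.67
Since 2.978π²/2.8455² ≈ 3.63 > 1, all λₙ > 0.
The n=1 mode decays slowest → dominates as t → ∞.
Asymptotic: v ~ c₁ sin(πx/2.8455) e^{-λ₁t} with decay rate λ₁ ≈ 2.63.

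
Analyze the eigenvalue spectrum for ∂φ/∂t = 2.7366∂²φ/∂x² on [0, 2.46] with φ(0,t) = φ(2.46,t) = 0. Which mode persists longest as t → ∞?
Eigenvalues: λₙ = 2.7366n²π²/2.46².
First three modes:
  n=1: λ₁ = 2.7366π²/2.46² ≈ 4.463
  n=2: λ₂ = 10.9464π²/2.46² ≈ 17.853 (4× faster decay)
  n=3: λ₃ = 24.6294π²/2.46² ≈ 40.168 (9× faster decay)
As t → ∞, higher modes decay exponentially faster. The n=1 mode dominates: φ ~ c₁ sin(πx/2.46) e^{-λ₁t}.
Decay rate: λ₁ = 2.7366π²/2.46² ≈ 4.463.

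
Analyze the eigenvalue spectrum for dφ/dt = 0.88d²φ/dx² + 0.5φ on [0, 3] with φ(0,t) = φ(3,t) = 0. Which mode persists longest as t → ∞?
Eigenvalues: λₙ = 0.88n²π²/3² - 0.5.
First three modes:
  n=1: λ₁ = 0.88π²/3² - 0.5 ≈ 0.465
  n=2: λ₂ = 3.52π²/3² - 0.5 ≈ 3.36
  n=3: λ₃ = 7.92π²/3² - 0.5 ≈ 8.185
Since 0.88π²/3² ≈ 0.965 > 0.5, all λₙ > 0.
The n=1 mode decays slowest → dominates as t → ∞.
Asymptotic: φ ~ c₁ sin(πx/3) e^{-λ₁t} with decay rate λ₁ ≈ 0.465.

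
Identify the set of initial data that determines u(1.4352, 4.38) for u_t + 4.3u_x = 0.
A single point: x = -17.3988. The characteristic through (1.4352, 4.38) is x - 4.3t = const, so x = 1.4352 - 4.3·4.38 = -17.3988.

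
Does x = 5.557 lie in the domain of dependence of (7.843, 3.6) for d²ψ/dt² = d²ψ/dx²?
Yes. The domain of dependence is [4.243, 11.443], and 5.557 ∈ [4.243, 11.443].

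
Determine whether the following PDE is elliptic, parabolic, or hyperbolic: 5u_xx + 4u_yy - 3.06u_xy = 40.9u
Rewriting in standard form: 5u_xx - 3.06u_xy + 4u_yy - 40.9u = 0. Coefficients: A = 5, B = -3.06, C = 4. B² - 4AC = -70.6364, which is negative, so the equation is elliptic.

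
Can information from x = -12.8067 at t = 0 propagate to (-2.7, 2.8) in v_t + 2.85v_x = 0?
No. Only data at x = -10.68 affects (-2.7, 2.8). Advection has one-way propagation along characteristics.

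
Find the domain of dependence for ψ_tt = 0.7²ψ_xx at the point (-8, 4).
Domain of dependence: [-10.8, -5.2]. Signals travel at speed 0.7, so data within |x - -8| ≤ 0.7·4 = 2.8 can reach the point.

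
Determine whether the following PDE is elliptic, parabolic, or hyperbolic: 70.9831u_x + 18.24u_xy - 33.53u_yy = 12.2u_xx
Rewriting in standard form: -12.2u_xx + 18.24u_xy - 33.53u_yy + 70.9831u_x = 0. Coefficients: A = -12.2, B = 18.24, C = -33.53. B² - 4AC = -1303.5664, which is negative, so the equation is elliptic.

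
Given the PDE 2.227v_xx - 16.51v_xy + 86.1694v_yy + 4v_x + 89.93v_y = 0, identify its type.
The second-order coefficients are A = 2.227, B = -16.51, C = 86.1694. Since B² - 4AC = -495.0169152 < 0, this is an elliptic PDE.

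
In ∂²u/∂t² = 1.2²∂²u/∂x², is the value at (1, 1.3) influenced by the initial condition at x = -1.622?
No. The domain of dependence is [-0.56, 2.56], and -1.622 is outside this interval.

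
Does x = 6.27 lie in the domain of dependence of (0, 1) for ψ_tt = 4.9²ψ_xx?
No. The domain of dependence is [-4.9, 4.9], and 6.27 is outside this interval.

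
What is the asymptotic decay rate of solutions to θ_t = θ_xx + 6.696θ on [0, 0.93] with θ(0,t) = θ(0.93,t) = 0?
Eigenvalues: λₙ = n²π²/0.93² - 6.696.
First three modes:
  n=1: λ₁ = π²/0.93² - 6.696 ≈ 4.715
  n=2: λ₂ = 4π²/0.93² - 6.696 ≈ 38.949
  n=3: λ₃ = 9π²/0.93² - 6.696 ≈ 96.005
Since π²/0.93² ≈ 11.411 > 6.696, all λₙ > 0.
The n=1 mode decays slowest → dominates as t → ∞.
Asymptotic: θ ~ c₁ sin(πx/0.93) e^{-λ₁t} with decay rate λ₁ ≈ 4.715.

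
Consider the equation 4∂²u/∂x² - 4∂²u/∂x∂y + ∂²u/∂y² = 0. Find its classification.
Parabolic. (A = 4, B = -4, C = 1 gives B² - 4AC = 0.)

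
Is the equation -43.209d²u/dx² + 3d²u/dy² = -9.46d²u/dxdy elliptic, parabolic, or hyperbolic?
Rewriting in standard form: -43.209d²u/dx² + 9.46d²u/dxdy + 3d²u/dy² = 0. Computing B² - 4AC with A = -43.209, B = 9.46, C = 3: discriminant = 607.9996 (positive). Answer: hyperbolic.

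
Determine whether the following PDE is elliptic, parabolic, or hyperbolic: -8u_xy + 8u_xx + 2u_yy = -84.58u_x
Rewriting in standard form: 8u_xx - 8u_xy + 2u_yy + 84.58u_x = 0. Coefficients: A = 8, B = -8, C = 2. B² - 4AC = 0, which is zero, so the equation is parabolic.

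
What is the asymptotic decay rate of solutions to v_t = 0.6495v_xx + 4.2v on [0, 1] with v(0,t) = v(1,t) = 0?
Eigenvalues: λₙ = 0.6495n²π²/1² - 4.2.
First three modes:
  n=1: λ₁ = 0.6495π² - 4.2 ≈ 2.21
  n=2: λ₂ = 2.598π² - 4.2 ≈ 21.441
  n=3: λ₃ = 5.8455π² - 4.2 ≈ 53.493
Since 0.6495π² ≈ 6.41 > 4.2, all λₙ > 0.
The n=1 mode decays slowest → dominates as t → ∞.
Asymptotic: v ~ c₁ sin(πx/1) e^{-λ₁t} with decay rate λ₁ ≈ 2.21.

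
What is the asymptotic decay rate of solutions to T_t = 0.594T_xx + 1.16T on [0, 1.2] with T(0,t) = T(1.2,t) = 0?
Eigenvalues: λₙ = 0.594n²π²/1.2² - 1.16.
First three modes:
  n=1: λ₁ = 0.594π²/1.2² - 1.16 ≈ 2.911
  n=2: λ₂ = 2.376π²/1.2² - 1.16 ≈ 15.125
  n=3: λ₃ = 5.346π²/1.2² - 1.16 ≈ 35.481
Since 0.594π²/1.2² ≈ 4.071 > 1.16, all λₙ > 0.
The n=1 mode decays slowest → dominates as t → ∞.
Asymptotic: T ~ c₁ sin(πx/1.2) e^{-λ₁t} with decay rate λ₁ ≈ 2.911.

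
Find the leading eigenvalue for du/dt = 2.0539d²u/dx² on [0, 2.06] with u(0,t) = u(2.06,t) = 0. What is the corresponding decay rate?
Eigenvalues: λₙ = 2.0539n²π²/2.06².
First three modes:
  n=1: λ₁ = 2.0539π²/2.06² ≈ 4.777
  n=2: λ₂ = 8.2156π²/2.06² ≈ 19.108 (4× faster decay)
  n=3: λ₃ = 18.4851π²/2.06² ≈ 42.992 (9× faster decay)
As t → ∞, higher modes decay exponentially faster. The n=1 mode dominates: u ~ c₁ sin(πx/2.06) e^{-λ₁t}.
Decay rate: λ₁ = 2.0539π²/2.06² ≈ 4.777.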